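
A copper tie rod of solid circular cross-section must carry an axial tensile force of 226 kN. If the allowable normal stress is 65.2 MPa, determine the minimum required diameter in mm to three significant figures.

66.4 mm

Required area A ≥ P/σ_allow = 226000/65.2 = 3466 mm².
For a solid circular section, d ≥ √(4A/π) = 66.43 mm.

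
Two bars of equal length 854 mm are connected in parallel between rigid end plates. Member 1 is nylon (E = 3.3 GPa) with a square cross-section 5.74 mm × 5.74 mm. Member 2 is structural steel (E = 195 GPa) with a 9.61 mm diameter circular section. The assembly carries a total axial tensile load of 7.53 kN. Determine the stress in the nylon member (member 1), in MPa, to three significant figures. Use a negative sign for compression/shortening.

A_1 = 32.95 mm².
A_2 = 72.53 mm².
Equal strain + equilibrium ⇒ each member carries load in proportion to AE: A₁E₁ = 108700 N, A₂E₂ = 14140000 N, ΣAE = 14250000 N.
σ₁ = P·E₁/ΣAE = 7530·3300/14250000 = 1.743 MPa.

1.74 MPa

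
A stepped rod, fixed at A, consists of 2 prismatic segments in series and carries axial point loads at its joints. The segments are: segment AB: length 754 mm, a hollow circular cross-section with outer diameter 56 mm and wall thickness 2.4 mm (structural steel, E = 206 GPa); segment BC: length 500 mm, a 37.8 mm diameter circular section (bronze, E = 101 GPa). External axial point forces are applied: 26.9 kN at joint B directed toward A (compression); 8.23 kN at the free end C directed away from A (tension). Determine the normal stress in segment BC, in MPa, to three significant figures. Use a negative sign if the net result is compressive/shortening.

Internal axial forces (sectioning from the free end, tension +): N_BC = 8.23 kN, N_AB = -18.67 kN.
A_BC = 1122 mm².
σ_BC = N_BC/A_BC = 8230/1122 = 7.334 MPa.

7.33 MPa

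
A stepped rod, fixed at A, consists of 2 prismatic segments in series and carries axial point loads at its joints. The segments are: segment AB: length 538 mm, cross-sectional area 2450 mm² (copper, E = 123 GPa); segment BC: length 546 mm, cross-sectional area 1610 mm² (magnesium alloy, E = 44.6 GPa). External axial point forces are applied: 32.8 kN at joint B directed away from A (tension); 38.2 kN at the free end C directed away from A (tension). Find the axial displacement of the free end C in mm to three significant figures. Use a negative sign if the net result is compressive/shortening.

0.417 mm

Internal axial forces (sectioning from the free end, tension +): N_BC = 38.2 kN, N_AB = 71 kN.
δ_AB = 71000·538/(2450·123000) = 0.1268 mm
δ_BC = 38200·546/(1610·44600) = 0.2905 mm
δ = Σδ_i = 0.4172 mm.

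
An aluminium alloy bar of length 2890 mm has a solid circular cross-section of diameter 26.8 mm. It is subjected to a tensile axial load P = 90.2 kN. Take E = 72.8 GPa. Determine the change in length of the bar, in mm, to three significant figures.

6.35 mm

A = 564.1 mm².
δ_mech = NL/(AE) = 90200·2890/(564.1·72800) = 6.348 mm.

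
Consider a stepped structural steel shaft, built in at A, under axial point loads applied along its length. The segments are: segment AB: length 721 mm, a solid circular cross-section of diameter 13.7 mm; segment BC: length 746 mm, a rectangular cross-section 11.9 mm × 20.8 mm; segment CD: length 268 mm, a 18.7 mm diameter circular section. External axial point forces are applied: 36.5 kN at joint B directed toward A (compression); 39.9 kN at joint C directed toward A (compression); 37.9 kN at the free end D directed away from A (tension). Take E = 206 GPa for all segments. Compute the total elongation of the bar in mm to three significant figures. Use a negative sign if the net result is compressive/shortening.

-0.764 mm

Internal axial forces (sectioning from the free end, tension +): N_CD = 37.9 kN, N_BC = -2 kN, N_AB = -38.5 kN.
A_AB = 147.4 mm².
A_BC = 247.5 mm².
A_CD = 274.6 mm².
δ_AB = -38500·721/(147.4·206000) = -0.9141 mm
δ_BC = -2000·746/(247.5·206000) = -0.02926 mm
δ_CD = 37900·268/(274.6·206000) = 0.1795 mm
δ = Σδ_i = -0.7638 mm.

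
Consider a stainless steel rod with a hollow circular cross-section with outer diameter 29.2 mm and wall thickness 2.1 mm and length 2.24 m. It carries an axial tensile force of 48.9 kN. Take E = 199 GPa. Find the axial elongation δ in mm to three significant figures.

A = 178.8 mm².
δ_mech = NL/(AE) = 48900·2240/(178.8·199000) = 3.079 mm.

3.08 mm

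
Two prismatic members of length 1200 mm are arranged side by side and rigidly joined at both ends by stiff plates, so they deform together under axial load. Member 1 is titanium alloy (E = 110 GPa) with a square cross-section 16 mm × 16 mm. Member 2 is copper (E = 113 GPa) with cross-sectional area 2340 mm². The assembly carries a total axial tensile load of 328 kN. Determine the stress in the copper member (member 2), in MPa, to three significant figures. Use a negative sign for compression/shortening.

127 MPa

A_1 = 256 mm².
Equal strain + equilibrium ⇒ each member carries load in proportion to AE: A₁E₁ = 28160000 N, A₂E₂ = 264400000 N, ΣAE = 292600000 N.
σ₂ = P·E₂/ΣAE = 328000·113000/292600000 = 126.7 MPa.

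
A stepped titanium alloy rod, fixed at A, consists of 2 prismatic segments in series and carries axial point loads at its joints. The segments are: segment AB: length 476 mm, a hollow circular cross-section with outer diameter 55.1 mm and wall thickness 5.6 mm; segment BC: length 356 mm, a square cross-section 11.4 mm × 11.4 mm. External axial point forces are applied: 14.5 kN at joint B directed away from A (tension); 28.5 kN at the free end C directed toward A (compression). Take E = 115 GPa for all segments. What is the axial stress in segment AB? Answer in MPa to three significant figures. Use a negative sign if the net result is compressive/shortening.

Internal axial forces (sectioning from the free end, tension +): N_BC = -28.5 kN, N_AB = -14 kN.
A_AB = 870.8 mm².
σ_AB = N_AB/A_AB = -14000/870.8 = -16.08 MPa.

-16.1 MPa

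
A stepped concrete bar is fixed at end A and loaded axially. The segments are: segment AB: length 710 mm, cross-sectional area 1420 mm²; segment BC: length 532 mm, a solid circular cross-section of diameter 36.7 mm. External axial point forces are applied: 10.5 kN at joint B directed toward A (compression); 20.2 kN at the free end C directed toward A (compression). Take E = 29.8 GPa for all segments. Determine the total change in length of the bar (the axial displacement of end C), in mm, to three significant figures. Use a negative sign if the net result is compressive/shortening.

-0.856 mm

Internal axial forces (sectioning from the free end, tension +): N_BC = -20.2 kN, N_AB = -30.7 kN.
A_BC = 1058 mm².
δ_AB = -30700·710/(1420·29800) = -0.5151 mm
δ_BC = -20200·532/(1058·29800) = -0.3409 mm
δ = Σδ_i = -0.856 mm.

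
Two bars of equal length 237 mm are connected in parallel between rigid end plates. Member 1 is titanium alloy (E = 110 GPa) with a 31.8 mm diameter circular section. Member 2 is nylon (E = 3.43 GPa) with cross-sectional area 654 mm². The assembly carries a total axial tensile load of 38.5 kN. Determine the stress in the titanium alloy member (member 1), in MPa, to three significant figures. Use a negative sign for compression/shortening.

47.3 MPa

A_1 = 794.2 mm².
Equal strain + equilibrium ⇒ each member carries load in proportion to AE: A₁E₁ = 87360000 N, A₂E₂ = 2243000 N, ΣAE = 89610000 N.
σ₁ = P·E₁/ΣAE = 38500·110000/89610000 = 47.26 MPa.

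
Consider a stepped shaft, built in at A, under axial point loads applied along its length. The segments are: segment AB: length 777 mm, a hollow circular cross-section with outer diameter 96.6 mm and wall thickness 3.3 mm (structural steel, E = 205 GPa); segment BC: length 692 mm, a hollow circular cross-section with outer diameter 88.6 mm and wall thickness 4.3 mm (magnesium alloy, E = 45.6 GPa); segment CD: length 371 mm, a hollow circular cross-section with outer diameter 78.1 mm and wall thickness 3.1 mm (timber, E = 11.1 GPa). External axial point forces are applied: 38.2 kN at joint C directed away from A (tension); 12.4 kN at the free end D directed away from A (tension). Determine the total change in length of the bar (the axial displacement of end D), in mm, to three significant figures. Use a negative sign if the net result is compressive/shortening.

Internal axial forces (sectioning from the free end, tension +): N_CD = 12.4 kN, N_BC = 50.6 kN, N_AB = 50.6 kN.
A_AB = 967.3 mm².
A_BC = 1139 mm².
A_CD = 730.4 mm².
δ_AB = 50600·777/(967.3·205000) = 0.1983 mm
δ_BC = 50600·692/(1139·45600) = 0.6743 mm
δ_CD = 12400·371/(730.4·11100) = 0.5674 mm
δ = Σδ_i = 1.44 mm.

1.44 mm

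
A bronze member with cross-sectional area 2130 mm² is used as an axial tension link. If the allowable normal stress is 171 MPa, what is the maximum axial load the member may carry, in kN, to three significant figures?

364 kN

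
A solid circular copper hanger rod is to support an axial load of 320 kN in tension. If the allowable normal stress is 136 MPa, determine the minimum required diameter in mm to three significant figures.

54.7 mm

Required area A ≥ P/σ_allow = 320000/136 = 2353 mm².
For a solid circular section, d ≥ √(4A/π) = 54.73 mm.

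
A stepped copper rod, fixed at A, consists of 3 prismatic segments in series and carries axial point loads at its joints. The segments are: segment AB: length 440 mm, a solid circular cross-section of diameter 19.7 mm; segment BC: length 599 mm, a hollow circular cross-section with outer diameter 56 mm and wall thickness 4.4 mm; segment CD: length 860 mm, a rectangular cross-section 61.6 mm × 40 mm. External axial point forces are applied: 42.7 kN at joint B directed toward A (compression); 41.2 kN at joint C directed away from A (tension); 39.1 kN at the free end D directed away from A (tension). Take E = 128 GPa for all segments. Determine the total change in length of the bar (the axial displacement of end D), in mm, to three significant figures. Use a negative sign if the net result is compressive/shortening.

Internal axial forces (sectioning from the free end, tension +): N_CD = 39.1 kN, N_BC = 80.3 kN, N_AB = 37.6 kN.
A_AB = 304.8 mm².
A_BC = 713.3 mm².
A_CD = 2464 mm².
δ_AB = 37600·440/(304.8·128000) = 0.424 mm
δ_BC = 80300·599/(713.3·128000) = 0.5268 mm
δ_CD = 39100·860/(2464·128000) = 0.1066 mm
δ = Σδ_i = 1.057 mm.

1.06 mm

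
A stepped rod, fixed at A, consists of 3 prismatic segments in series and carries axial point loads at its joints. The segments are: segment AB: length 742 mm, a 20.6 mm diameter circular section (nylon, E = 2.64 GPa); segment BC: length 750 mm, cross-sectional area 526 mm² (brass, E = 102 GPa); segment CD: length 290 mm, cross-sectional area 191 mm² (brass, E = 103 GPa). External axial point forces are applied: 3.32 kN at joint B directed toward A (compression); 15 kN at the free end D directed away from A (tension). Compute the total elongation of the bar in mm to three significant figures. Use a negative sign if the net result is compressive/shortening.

Internal axial forces (sectioning from the free end, tension +): N_CD = 15 kN, N_BC = 15 kN, N_AB = 11.68 kN.
A_AB = 333.3 mm².
δ_AB = 11680·742/(333.3·2640) = 9.85 mm
δ_BC = 15000·750/(526·102000) = 0.2097 mm
δ_CD = 15000·290/(191·103000) = 0.2211 mm
δ = Σδ_i = 10.28 mm.

10.3 mm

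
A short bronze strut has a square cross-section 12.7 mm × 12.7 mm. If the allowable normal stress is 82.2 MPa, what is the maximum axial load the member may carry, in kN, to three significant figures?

13.3 kN

A = 161.3 mm².
P_max = σ_allow · A = 82.2 · 161.3 = 13260 N = 13.26 kN.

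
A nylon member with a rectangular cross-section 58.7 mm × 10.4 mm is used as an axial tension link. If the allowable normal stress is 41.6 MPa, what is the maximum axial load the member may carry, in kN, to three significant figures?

A = 610.5 mm².
P_max = σ_allow · A = 41.6 · 610.5 = 25400 N = 25.4 kN.

25.4 kN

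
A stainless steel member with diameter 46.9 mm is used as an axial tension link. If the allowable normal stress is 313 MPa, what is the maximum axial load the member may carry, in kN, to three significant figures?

541 kN

A = 1728 mm².
P_max = σ_allow · A = 313 · 1728 = 540700 N = 540.7 kN.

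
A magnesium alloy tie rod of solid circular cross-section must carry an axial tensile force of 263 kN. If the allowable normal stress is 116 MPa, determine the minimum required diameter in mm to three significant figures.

53.7 mm

Required area A ≥ P/σ_allow = 263000/116 = 2267 mm².
For a solid circular section, d ≥ √(4A/π) = 53.73 mm.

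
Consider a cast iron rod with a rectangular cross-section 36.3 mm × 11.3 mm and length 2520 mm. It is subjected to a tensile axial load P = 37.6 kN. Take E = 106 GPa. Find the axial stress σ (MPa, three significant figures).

91.7 MPa

A = 410.2 mm².
σ = N/A = 37600/410.2 = 91.66 MPa.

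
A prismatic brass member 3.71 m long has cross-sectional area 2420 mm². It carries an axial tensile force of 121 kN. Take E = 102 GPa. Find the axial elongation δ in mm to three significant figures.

δ_mech = NL/(AE) = 121000·3710/(2420·102000) = 1.819 mm.

1.82 mm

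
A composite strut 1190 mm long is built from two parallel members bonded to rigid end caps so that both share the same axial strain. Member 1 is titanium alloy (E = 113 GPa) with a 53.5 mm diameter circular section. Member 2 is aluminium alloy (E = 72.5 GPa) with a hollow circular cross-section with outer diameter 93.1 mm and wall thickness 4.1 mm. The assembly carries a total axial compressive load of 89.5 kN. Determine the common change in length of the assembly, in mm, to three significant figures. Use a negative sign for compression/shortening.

-0.316 mm

A_1 = 2248 mm².
A_2 = 1146 mm².
Equal strain + equilibrium ⇒ each member carries load in proportion to AE: A₁E₁ = 254000000 N, A₂E₂ = 83110000 N, ΣAE = 337100000 N.
δ = PL/ΣAE = -89500·1190/337100000 = -0.3159 mm.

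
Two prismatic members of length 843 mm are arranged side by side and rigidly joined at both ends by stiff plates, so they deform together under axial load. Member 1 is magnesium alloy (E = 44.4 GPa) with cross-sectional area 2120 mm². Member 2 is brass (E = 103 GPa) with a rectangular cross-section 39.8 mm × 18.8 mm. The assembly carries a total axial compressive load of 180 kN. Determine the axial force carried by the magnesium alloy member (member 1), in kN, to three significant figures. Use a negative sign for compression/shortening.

-99.0 kN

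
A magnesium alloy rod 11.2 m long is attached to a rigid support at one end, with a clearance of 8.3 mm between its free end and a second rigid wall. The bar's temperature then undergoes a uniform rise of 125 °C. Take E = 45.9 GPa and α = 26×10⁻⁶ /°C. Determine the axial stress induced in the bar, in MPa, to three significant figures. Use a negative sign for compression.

-115 MPa

Free thermal expansion αLΔT = 26e-6 · 11200 · 125 = 36.4 mm.
The walls engage after the gap closes; constrained expansion = 36.4 − 8.3 = 28.1 mm.
The walls impose strain ε = −(28.1)/11200 = -2.5089e-03; σ = Eε = 45900 · -2.5089e-03 = -115.2 MPa.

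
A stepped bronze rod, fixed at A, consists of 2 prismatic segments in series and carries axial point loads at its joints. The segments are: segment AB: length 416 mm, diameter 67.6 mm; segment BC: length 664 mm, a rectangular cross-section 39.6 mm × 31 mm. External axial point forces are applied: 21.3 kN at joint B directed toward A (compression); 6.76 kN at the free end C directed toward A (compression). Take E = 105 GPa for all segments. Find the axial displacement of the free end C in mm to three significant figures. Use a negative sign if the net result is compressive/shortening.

-0.0658 mm

Internal axial forces (sectioning from the free end, tension +): N_BC = -6.76 kN, N_AB = -28.06 kN.
A_AB = 3589 mm².
A_BC = 1228 mm².
δ_AB = -28060·416/(3589·105000) = -0.03097 mm
δ_BC = -6760·664/(1228·105000) = -0.03482 mm
δ = Σδ_i = -0.0658 mm.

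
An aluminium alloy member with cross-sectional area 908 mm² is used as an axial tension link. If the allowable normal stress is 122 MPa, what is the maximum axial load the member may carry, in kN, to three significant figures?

111 kN

P_max = σ_allow · A = 122 · 908 = 110800 N = 110.8 kN.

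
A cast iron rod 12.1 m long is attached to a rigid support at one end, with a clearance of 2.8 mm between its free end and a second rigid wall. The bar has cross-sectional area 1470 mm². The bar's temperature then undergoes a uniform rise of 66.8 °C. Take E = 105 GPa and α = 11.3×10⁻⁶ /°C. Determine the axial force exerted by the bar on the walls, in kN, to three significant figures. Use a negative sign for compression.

-80.8 kN

Free thermal expansion αLΔT = 11.3e-6 · 12100 · 66.8 = 9.134 mm.
The walls engage after the gap closes; constrained expansion = 9.134 − 2.8 = 6.334 mm.
The walls impose strain ε = −(6.334)/12100 = -5.2344e-04; σ = Eε = 105000 · -5.2344e-04 = -54.96 MPa.
Wall reaction R = σ·A = -54.96·1470 = -80790 N = -80.79 kN.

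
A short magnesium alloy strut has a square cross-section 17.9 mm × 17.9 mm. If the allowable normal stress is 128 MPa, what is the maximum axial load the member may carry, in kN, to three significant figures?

41.0 kN

A = 320.4 mm².
P_max = σ_allow · A = 128 · 320.4 = 41010 N = 41.01 kN.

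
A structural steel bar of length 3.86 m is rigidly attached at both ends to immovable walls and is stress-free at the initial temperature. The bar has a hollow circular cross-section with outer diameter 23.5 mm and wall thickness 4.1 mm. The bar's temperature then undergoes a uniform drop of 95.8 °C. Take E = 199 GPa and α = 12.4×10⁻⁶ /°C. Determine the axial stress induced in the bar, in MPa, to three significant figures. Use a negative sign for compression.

Free thermal expansion αLΔT = 12.4e-6 · 3860 · -95.8 = -4.585 mm.
The walls impose strain ε = −(-4.585)/3860 = 1.1879e-03; σ = Eε = 199000 · 1.1879e-03 = 236.4 MPa.

236 MPa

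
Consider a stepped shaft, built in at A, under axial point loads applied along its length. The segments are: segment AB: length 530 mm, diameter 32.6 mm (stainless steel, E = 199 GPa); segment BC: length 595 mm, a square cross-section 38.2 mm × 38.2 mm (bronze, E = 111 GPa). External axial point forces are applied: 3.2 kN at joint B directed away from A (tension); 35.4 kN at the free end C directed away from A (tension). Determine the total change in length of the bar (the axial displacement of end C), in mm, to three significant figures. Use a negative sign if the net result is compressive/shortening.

0.253 mm

Internal axial forces (sectioning from the free end, tension +): N_BC = 35.4 kN, N_AB = 38.6 kN.
A_AB = 834.7 mm².
A_BC = 1459 mm².
δ_AB = 38600·530/(834.7·199000) = 0.1232 mm
δ_BC = 35400·595/(1459·111000) = 0.13 mm
δ = Σδ_i = 0.2532 mm.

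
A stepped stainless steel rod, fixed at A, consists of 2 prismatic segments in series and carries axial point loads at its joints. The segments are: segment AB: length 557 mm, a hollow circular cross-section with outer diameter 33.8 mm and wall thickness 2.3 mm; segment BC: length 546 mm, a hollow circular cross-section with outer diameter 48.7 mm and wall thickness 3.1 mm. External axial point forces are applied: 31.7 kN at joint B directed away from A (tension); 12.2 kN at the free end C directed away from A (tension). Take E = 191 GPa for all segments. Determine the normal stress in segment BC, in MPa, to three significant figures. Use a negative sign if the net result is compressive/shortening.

27.5 MPa

Internal axial forces (sectioning from the free end, tension +): N_BC = 12.2 kN, N_AB = 43.9 kN.
A_BC = 444.1 mm².
σ_BC = N_BC/A_BC = 12200/444.1 = 27.47 MPa.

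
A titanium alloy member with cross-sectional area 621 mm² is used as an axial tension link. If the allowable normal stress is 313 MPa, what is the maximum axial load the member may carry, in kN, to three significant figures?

194 kN

P_max = σ_allow · A = 313 · 621 = 194400 N = 194.4 kN.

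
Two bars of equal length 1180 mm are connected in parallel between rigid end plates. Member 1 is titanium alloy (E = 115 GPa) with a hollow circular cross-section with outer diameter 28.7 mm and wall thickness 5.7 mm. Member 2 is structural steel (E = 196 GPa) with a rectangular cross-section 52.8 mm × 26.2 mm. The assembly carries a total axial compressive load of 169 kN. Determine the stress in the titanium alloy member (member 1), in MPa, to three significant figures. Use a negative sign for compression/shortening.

A_1 = 411.9 mm².
A_2 = 1383 mm².
Equal strain + equilibrium ⇒ each member carries load in proportion to AE: A₁E₁ = 47360000 N, A₂E₂ = 271100000 N, ΣAE = 318500000 N.
σ₁ = P·E₁/ΣAE = -169000·115000/318500000 = -61.02 MPa.

-61.0 MPa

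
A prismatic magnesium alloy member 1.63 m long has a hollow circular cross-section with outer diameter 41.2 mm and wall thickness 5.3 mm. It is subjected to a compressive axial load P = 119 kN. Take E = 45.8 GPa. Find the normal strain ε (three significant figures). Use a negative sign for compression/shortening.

-0.00435

A = 597.8 mm².
σ = N/A = -199.1 MPa; ε = σ/E = -199.1/45800 = -4.347e-03.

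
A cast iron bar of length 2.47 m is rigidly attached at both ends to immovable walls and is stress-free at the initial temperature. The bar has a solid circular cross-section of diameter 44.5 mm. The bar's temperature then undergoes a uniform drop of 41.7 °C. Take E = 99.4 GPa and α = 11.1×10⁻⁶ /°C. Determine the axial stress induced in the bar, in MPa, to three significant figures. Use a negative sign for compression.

46.0 MPa

Free thermal expansion αLΔT = 11.1e-6 · 2470 · -41.7 = -1.143 mm.
The walls impose strain ε = −(-1.143)/2470 = 4.6287e-04; σ = Eε = 99400 · 4.6287e-04 = 46.01 MPa.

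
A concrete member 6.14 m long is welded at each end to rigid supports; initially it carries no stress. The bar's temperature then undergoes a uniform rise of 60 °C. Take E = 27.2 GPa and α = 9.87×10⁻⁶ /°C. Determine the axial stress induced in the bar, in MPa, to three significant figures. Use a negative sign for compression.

-16.1 MPa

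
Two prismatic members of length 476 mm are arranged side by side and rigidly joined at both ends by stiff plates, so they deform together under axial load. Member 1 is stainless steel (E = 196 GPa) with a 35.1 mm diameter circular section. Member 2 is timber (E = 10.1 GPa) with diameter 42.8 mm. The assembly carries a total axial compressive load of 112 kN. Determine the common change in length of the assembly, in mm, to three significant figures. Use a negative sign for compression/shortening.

-0.261 mm

A_1 = 967.6 mm².
A_2 = 1439 mm².
Equal strain + equilibrium ⇒ each member carries load in proportion to AE: A₁E₁ = 189700000 N, A₂E₂ = 14530000 N, ΣAE = 204200000 N.
δ = PL/ΣAE = -112000·476/204200000 = -0.2611 mm.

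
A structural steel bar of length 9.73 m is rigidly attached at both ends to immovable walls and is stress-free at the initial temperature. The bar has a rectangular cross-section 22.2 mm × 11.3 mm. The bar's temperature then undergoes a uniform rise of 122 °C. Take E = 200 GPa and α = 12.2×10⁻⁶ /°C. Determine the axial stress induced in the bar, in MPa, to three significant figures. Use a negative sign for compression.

Free thermal expansion αLΔT = 12.2e-6 · 9730 · 122 = 14.48 mm.
The walls impose strain ε = −(14.48)/9730 = -1.4884e-03; σ = Eε = 200000 · -1.4884e-03 = -297.7 MPa.

-298 MPa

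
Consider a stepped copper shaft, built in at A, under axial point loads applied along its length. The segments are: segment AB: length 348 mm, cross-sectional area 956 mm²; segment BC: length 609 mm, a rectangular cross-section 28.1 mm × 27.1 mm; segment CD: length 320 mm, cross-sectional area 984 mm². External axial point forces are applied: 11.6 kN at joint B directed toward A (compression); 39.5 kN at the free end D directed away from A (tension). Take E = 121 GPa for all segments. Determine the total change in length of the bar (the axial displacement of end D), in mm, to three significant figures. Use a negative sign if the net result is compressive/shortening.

Internal axial forces (sectioning from the free end, tension +): N_CD = 39.5 kN, N_BC = 39.5 kN, N_AB = 27.9 kN.
A_BC = 761.5 mm².
δ_AB = 27900·348/(956·121000) = 0.08393 mm
δ_BC = 39500·609/(761.5·121000) = 0.2611 mm
δ_CD = 39500·320/(984·121000) = 0.1062 mm
δ = Σδ_i = 0.4512 mm.

0.451 mm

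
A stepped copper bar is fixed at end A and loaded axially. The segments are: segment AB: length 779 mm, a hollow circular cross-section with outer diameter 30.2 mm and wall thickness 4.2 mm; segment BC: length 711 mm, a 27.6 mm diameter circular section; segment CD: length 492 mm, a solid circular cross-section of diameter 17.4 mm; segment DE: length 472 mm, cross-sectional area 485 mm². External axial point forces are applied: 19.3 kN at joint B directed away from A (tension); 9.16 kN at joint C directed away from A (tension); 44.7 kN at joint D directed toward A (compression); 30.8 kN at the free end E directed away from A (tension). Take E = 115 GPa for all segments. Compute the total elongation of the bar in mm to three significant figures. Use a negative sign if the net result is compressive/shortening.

0.249 mm

Internal axial forces (sectioning from the free end, tension +): N_DE = 30.8 kN, N_CD = -13.9 kN, N_BC = -4.74 kN, N_AB = 14.56 kN.
A_AB = 343.1 mm².
A_BC = 598.3 mm².
A_CD = 237.8 mm².
δ_AB = 14560·779/(343.1·115000) = 0.2875 mm
δ_BC = -4740·711/(598.3·115000) = -0.04898 mm
δ_CD = -13900·492/(237.8·115000) = -0.2501 mm
δ_DE = 30800·472/(485·115000) = 0.2606 mm
δ = Σδ_i = 0.2491 mm.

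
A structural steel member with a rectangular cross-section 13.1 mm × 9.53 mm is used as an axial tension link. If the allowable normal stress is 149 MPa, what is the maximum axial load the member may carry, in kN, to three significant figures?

A = 124.8 mm².
P_max = σ_allow · A = 149 · 124.8 = 18600 N = 18.6 kN.

18.6 kN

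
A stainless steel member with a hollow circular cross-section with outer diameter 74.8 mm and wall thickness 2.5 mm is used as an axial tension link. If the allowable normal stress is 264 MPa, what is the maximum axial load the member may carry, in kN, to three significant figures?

A = 567.8 mm².
P_max = σ_allow · A = 264 · 567.8 = 149900 N = 149.9 kN.

150 kN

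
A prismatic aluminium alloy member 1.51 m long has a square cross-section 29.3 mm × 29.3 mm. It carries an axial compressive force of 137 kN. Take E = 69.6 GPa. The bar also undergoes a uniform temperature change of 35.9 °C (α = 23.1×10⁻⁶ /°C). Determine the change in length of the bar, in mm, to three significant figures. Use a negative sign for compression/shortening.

-2.21 mm

A = 858.5 mm².
δ_mech = NL/(AE) = -137000·1510/(858.5·69600) = -3.462 mm.
δ_thermal = αLΔT = 23.1e-6·1510·35.9 = 1.252 mm.
δ = δ_mech + δ_thermal = -2.21 mm.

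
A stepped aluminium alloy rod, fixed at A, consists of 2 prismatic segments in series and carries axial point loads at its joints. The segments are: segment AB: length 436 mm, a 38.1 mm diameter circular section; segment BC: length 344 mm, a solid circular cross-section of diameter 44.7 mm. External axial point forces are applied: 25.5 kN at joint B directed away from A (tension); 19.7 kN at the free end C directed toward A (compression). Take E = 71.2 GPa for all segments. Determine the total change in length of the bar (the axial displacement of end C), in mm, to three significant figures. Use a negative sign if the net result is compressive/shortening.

-0.0295 mm

Internal axial forces (sectioning from the free end, tension +): N_BC = -19.7 kN, N_AB = 5.8 kN.
A_AB = 1140 mm².
A_BC = 1569 mm².
δ_AB = 5800·436/(1140·71200) = 0.03115 mm
δ_BC = -19700·344/(1569·71200) = -0.06065 mm
δ = Σδ_i = -0.0295 mm.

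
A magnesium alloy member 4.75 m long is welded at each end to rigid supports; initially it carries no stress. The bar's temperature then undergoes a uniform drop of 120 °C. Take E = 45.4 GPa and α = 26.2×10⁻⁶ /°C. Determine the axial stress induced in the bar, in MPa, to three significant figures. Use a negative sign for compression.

Free thermal expansion αLΔT = 26.2e-6 · 4750 · -120 = -14.93 mm.
The walls impose strain ε = −(-14.93)/4750 = 3.1440e-03; σ = Eε = 45400 · 3.1440e-03 = 142.7 MPa.

143 MPa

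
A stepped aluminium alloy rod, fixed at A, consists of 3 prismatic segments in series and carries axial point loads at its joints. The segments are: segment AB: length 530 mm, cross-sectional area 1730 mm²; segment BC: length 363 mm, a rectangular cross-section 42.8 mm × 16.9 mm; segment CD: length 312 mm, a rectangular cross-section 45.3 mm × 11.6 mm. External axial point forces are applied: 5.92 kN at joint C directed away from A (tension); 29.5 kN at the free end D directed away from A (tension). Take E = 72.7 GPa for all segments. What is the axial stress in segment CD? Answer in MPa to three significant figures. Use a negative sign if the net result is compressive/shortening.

56.1 MPa

Internal axial forces (sectioning from the free end, tension +): N_CD = 29.5 kN, N_BC = 35.42 kN, N_AB = 35.42 kN.
A_CD = 525.5 mm².
σ_CD = N_CD/A_CD = 29500/525.5 = 56.14 MPa.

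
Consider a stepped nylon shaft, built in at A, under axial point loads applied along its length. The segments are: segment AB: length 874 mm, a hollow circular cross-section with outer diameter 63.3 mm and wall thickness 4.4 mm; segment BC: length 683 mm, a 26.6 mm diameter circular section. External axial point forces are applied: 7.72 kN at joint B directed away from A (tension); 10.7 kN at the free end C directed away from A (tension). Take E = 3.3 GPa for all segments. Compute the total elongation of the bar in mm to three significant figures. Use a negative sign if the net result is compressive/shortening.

9.98 mm

Internal axial forces (sectioning from the free end, tension +): N_BC = 10.7 kN, N_AB = 18.42 kN.
A_AB = 814.2 mm².
A_BC = 555.7 mm².
δ_AB = 18420·874/(814.2·3300) = 5.992 mm
δ_BC = 10700·683/(555.7·3300) = 3.985 mm
δ = Σδ_i = 9.977 mm.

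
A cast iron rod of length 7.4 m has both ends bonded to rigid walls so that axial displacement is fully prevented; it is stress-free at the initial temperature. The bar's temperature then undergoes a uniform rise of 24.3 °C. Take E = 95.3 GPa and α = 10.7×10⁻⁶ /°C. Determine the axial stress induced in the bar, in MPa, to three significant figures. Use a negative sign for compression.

Free thermal expansion αLΔT = 10.7e-6 · 7400 · 24.3 = 1.924 mm.
The walls impose strain ε = −(1.924)/7400 = -2.6001e-04; σ = Eε = 95300 · -2.6001e-04 = -24.78 MPa.

-24.8 MPa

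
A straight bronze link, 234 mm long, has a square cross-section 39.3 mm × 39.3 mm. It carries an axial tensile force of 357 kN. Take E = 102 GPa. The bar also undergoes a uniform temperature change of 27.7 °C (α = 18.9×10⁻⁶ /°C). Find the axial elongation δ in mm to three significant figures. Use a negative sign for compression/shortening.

0.653 mm

A = 1544 mm².
δ_mech = NL/(AE) = 357000·234/(1544·102000) = 0.5303 mm.
δ_thermal = αLΔT = 18.9e-6·234·27.7 = 0.1225 mm.
δ = δ_mech + δ_thermal = 0.6528 mm.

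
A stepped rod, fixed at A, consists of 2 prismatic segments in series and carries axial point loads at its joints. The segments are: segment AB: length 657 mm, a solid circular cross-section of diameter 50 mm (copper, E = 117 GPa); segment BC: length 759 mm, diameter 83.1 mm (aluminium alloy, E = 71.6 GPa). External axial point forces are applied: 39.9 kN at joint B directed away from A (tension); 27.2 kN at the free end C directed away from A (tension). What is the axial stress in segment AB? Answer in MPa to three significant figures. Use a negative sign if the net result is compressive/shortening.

34.2 MPa

Internal axial forces (sectioning from the free end, tension +): N_BC = 27.2 kN, N_AB = 67.1 kN.
A_AB = 1963 mm².
σ_AB = N_AB/A_AB = 67100/1963 = 34.17 MPa.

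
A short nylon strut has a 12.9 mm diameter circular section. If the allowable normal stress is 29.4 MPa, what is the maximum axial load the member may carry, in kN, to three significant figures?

A = 130.7 mm².
P_max = σ_allow · A = 29.4 · 130.7 = 3843 N = 3.843 kN.

3.84 kN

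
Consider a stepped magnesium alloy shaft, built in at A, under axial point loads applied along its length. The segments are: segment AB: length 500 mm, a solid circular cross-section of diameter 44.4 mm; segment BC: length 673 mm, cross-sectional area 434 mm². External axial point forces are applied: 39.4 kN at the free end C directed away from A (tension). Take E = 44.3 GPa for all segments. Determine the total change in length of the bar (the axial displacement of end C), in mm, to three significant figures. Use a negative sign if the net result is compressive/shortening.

1.67 mm

Internal axial forces (sectioning from the free end, tension +): N_BC = 39.4 kN, N_AB = 39.4 kN.
A_AB = 1548 mm².
δ_AB = 39400·500/(1548·44300) = 0.2872 mm
δ_BC = 39400·673/(434·44300) = 1.379 mm
δ = Σδ_i = 1.666 mm.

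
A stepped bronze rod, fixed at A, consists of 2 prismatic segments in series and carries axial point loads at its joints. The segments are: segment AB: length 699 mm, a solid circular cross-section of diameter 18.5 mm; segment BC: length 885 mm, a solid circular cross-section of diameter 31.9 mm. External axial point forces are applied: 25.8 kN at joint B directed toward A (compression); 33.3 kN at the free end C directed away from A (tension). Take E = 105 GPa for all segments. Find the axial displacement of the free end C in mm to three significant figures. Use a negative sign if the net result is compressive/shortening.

0.537 mm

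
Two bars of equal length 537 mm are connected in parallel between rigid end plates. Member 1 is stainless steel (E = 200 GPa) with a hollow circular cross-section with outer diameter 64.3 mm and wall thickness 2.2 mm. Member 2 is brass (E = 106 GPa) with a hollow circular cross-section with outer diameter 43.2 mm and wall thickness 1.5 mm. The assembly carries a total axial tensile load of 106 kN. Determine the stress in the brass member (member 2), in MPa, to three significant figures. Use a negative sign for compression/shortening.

A_1 = 429.2 mm².
A_2 = 196.5 mm².
Equal strain + equilibrium ⇒ each member carries load in proportion to AE: A₁E₁ = 85840000 N, A₂E₂ = 20830000 N, ΣAE = 106700000 N.
σ₂ = P·E₂/ΣAE = 106000·106000/106700000 = 105.3 MPa.

105 MPa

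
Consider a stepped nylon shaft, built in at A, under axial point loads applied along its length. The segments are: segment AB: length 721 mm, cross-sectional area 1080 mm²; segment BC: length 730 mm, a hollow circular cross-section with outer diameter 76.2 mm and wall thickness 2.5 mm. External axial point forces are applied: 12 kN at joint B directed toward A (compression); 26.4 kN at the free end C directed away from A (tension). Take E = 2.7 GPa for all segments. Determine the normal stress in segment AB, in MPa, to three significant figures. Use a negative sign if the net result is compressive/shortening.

Internal axial forces (sectioning from the free end, tension +): N_BC = 26.4 kN, N_AB = 14.4 kN.
σ_AB = N_AB/A_AB = 14400/1080 = 13.33 MPa.

13.3 MPa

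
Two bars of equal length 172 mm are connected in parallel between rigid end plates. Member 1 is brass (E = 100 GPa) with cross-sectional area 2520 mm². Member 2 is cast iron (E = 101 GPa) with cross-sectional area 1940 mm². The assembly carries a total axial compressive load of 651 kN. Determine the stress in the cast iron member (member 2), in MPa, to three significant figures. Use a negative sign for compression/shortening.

-147 MPa

Equal strain + equilibrium ⇒ each member carries load in proportion to AE: A₁E₁ = 252000000 N, A₂E₂ = 195900000 N, ΣAE = 447900000 N.
σ₂ = P·E₂/ΣAE = -651000·101000/447900000 = -146.8 MPa.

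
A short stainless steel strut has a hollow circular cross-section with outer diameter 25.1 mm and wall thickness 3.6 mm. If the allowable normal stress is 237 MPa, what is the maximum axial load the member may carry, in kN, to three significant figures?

57.6 kN

A = 243.2 mm².
P_max = σ_allow · A = 237 · 243.2 = 57630 N = 57.63 kN.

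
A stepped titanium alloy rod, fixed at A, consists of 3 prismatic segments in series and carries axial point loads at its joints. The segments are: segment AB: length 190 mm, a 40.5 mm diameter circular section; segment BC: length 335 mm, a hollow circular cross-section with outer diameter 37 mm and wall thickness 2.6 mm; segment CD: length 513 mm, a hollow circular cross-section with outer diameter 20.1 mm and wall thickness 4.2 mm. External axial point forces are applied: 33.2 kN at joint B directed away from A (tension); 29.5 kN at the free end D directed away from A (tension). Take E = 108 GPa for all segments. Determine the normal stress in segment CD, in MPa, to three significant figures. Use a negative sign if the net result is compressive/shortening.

Internal axial forces (sectioning from the free end, tension +): N_CD = 29.5 kN, N_BC = 29.5 kN, N_AB = 62.7 kN.
A_CD = 209.8 mm².
σ_CD = N_CD/A_CD = 29500/209.8 = 140.6 MPa.

141 MPa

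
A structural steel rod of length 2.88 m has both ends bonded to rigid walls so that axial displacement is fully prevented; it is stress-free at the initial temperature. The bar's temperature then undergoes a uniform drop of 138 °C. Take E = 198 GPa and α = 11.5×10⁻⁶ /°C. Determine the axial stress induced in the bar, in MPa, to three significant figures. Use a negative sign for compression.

Free thermal expansion αLΔT = 11.5e-6 · 2880 · -138 = -4.571 mm.
The walls impose strain ε = −(-4.571)/2880 = 1.5870e-03; σ = Eε = 198000 · 1.5870e-03 = 314.2 MPa.

314 MPa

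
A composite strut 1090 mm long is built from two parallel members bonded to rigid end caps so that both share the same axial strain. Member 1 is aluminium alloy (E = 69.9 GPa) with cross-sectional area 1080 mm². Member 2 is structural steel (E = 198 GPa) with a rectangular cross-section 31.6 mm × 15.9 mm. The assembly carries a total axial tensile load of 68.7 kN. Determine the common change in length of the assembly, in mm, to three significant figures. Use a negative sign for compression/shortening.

0.428 mm

A_2 = 502.4 mm².
Equal strain + equilibrium ⇒ each member carries load in proportion to AE: A₁E₁ = 75490000 N, A₂E₂ = 99480000 N, ΣAE = 175000000 N.
δ = PL/ΣAE = 68700·1090/175000000 = 0.428 mm.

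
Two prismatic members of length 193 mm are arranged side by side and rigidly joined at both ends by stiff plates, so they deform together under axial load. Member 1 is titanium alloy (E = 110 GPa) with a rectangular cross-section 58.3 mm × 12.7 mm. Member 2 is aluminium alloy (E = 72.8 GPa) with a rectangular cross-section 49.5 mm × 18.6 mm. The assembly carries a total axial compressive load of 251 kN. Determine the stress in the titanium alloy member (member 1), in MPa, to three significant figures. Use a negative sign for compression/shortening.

-186 MPa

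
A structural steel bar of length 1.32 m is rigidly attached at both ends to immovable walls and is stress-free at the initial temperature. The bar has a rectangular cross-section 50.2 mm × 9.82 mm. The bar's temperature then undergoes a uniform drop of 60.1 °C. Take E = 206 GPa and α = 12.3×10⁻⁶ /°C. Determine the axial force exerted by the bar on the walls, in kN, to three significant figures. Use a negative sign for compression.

75.1 kN

Free thermal expansion αLΔT = 12.3e-6 · 1320 · -60.1 = -0.9758 mm.
The walls impose strain ε = −(-0.9758)/1320 = 7.3923e-04; σ = Eε = 206000 · 7.3923e-04 = 152.3 MPa.
Wall reaction R = σ·A = 152.3·493 = 75070 N = 75.07 kN.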